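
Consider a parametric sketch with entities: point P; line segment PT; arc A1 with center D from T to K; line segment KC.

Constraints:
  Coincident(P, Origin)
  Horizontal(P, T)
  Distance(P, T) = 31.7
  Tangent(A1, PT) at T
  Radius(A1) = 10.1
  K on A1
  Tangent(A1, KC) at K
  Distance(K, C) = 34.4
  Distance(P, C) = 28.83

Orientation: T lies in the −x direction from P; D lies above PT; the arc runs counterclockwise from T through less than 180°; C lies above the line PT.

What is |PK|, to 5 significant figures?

24.442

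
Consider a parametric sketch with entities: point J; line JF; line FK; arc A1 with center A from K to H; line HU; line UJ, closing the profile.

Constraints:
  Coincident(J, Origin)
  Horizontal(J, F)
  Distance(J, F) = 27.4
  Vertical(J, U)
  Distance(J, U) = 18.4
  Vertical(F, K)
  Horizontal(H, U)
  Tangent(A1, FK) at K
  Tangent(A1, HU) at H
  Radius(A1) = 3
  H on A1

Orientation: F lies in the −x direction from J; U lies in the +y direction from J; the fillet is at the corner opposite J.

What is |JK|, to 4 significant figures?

31.43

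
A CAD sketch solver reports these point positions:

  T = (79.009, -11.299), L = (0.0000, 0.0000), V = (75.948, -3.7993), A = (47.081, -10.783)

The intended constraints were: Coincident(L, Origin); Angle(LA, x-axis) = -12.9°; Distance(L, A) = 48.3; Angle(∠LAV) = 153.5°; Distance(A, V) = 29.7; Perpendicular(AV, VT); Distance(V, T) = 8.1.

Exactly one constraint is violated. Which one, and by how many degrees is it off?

Perpendicular(AV, VT) — off by 8.60°.

L = (0.00, 0.00) ✓; LA at -12.90° ✓; |LA| = 48.30 ✓; ∠LAV = 153.5° ✓; |AV| = 29.70 ✓; ∠(AV, VT) = 81.40° ✗; |VT| = 8.100 ✓.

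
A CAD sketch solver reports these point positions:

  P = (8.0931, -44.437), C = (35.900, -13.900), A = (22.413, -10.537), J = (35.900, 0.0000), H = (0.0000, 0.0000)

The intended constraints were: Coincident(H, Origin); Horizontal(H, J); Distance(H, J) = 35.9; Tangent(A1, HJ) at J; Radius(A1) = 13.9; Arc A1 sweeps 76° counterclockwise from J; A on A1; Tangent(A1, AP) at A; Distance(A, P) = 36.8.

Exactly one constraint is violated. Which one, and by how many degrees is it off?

Tangent(A1, AP) at A — off by 8.90°.

H = (0.00, 0.00) ✓; H.y = 0.00, J.y = 0.00 ✓; |HJ| = 35.90 ✓; ∠(CJ, JH) = 90.00° ✓; |CJ| = 13.90 ✓; bearing(C→A) − bearing(C→J) = 76.00° ✓; |CA| = 13.90 ✓; ∠(CA, AP) = 98.90° ✗; |AP| = 36.80 ✓.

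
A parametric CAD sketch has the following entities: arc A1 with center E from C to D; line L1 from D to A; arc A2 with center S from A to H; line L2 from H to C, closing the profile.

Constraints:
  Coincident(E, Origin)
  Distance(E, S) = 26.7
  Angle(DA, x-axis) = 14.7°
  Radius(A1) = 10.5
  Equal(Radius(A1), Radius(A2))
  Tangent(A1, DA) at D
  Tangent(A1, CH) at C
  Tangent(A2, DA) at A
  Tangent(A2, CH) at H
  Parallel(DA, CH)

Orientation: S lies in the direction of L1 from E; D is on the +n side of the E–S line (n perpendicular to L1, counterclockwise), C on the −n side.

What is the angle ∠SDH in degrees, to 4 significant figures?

16.72°

The slot axis is L1's direction at 14.7°, so u = (cos 14.7°, sin 14.7°) = (0.9673, 0.2538) and n = (−sin 14.7°, cos 14.7°) = (-0.2538, 0.9673). E is at the origin and S lies 26.7 along u from E, so S = 26.7·u = (25.83, 6.775). Tangency of A1 to both parallel lines with radius 10.5 puts D and C at E ± 10.5·n: D = (-2.664, 10.16), C = (2.664, -10.16). Equal radii place A and H the same way about S: A = S + 10.5·n = (23.16, 16.93), H = S − 10.5·n = (28.49, -3.381). Then cos ∠SDH = DS·DH / (|DS||DH|), giving 16.72°.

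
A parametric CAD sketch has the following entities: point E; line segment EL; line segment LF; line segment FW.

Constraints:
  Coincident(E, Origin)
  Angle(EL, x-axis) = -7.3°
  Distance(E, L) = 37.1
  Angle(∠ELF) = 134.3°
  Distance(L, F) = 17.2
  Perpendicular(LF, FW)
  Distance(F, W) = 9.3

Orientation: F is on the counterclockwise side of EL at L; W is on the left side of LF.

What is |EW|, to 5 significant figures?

46.435

E is at the origin; EL runs at -7.3° with length 37.1, so L = 37.1·(cos -7.3°, sin -7.3°) = (36.799, -4.7141). ∠ELF = 134.3°, so LF runs at -7.3° + (180° − 134.3°) = 38.400° from the x-axis; with |LF| = 17.2, F = L + 17.2·(cos 38.400°, sin 38.400°) = (50.279, 5.9696). LF is perpendicular to FW; with |FW| = 9.3 on the left of LF, W = F + 9.3·(-0.62115, 0.78369) = (44.502, 13.258). Then |EW| = |W − E| = 46.435.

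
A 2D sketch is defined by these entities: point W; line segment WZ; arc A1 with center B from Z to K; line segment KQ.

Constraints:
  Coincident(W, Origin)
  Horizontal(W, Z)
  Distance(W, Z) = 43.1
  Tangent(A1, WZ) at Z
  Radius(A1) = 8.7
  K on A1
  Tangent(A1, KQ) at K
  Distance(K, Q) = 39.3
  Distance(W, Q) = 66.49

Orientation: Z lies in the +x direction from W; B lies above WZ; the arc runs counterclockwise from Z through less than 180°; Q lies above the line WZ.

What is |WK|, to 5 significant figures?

52.666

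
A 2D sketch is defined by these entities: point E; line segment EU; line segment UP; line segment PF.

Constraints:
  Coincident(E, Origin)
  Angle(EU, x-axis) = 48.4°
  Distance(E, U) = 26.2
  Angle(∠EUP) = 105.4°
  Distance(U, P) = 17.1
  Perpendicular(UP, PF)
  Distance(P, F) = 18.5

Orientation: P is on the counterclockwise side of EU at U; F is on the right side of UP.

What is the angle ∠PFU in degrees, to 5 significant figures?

42.748°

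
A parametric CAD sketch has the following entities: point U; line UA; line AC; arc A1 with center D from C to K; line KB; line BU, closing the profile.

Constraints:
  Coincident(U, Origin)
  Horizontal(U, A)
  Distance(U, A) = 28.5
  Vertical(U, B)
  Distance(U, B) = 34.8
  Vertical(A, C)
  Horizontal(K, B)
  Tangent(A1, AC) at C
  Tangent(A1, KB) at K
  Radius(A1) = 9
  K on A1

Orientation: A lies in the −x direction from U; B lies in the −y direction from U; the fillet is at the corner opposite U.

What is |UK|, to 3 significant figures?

39.9

U is at the origin; UA is horizontal with |UA| = 28.5 and A on the −x side, so A = (-28.5, 0.00). UB is vertical with |UB| = 34.8 and B on the −y side, so B = (0.00, -34.8). The virtual corner opposite U is at (-28.5, -34.8). A1 meets AC tangentially, so DC is at right angles to AC and since A1 is tangent to KB there, DK ⟂ KB, with radius 9.0, so the center D sits 9.0 in from both sides at D = (-19.5, -25.8). That places the tangent points at C = (-28.5, -25.8) on AC and K = (-19.5, -34.8) on KB. Then |UK| = |K − U| = 39.9.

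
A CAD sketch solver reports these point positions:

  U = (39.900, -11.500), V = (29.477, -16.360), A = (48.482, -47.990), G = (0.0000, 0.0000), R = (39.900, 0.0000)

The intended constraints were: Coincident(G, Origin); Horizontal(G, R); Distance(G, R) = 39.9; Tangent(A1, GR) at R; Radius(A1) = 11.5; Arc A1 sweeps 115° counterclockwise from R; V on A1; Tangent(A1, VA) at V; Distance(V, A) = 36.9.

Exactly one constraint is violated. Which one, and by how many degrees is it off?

Tangent(A1, VA) at V — off by 6.00°.

G = (0.00, 0.00) ✓; G.y = 0.00, R.y = 0.00 ✓; |GR| = 39.90 ✓; ∠(UR, RG) = 90.00° ✓; |UR| = 11.50 ✓; bearing(U→V) − bearing(U→R) = 115.0° ✓; |UV| = 11.50 ✓; ∠(UV, VA) = 84.00° ✗; |VA| = 36.90 ✓.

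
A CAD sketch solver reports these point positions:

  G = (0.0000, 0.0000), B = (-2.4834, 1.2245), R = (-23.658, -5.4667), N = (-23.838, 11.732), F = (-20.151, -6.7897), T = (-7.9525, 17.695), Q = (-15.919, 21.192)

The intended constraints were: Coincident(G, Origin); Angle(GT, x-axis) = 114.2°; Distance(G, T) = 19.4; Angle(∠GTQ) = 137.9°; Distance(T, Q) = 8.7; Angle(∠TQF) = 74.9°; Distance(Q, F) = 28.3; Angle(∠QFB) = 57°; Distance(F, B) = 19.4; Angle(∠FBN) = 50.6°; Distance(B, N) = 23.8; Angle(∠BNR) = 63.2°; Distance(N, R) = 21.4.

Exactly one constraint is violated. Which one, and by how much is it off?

Distance(N, R) = 21.4 — off by 4.20.

G = (0.00, 0.00) ✓; GT at 114.2° ✓; |GT| = 19.40 ✓; ∠GTQ = 137.9° ✓; |TQ| = 8.700 ✓; ∠TQF = 74.90° ✓; |QF| = 28.30 ✓; ∠QFB = 57.00° ✓; |FB| = 19.40 ✓; ∠FBN = 50.60° ✓; |BN| = 23.80 ✓; ∠BNR = 63.20° ✓; |NR| = 17.20 ✗.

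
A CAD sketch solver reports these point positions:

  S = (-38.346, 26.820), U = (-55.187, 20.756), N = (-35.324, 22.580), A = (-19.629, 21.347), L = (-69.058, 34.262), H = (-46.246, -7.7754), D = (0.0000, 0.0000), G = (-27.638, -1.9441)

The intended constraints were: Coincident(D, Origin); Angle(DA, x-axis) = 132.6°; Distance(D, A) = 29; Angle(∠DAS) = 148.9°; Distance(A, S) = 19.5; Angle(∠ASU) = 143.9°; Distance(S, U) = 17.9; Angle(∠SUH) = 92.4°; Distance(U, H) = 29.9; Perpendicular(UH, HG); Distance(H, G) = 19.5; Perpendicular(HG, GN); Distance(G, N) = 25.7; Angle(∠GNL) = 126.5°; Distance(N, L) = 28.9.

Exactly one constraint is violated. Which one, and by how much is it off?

Distance(N, L) = 28.9 — off by 6.80.

D = (0.00, 0.00) ✓; DA at 132.6° ✓; |DA| = 29.00 ✓; ∠DAS = 148.9° ✓; |AS| = 19.50 ✓; ∠ASU = 143.9° ✓; |SU| = 17.90 ✓; ∠SUH = 92.40° ✓; |UH| = 29.90 ✓; ∠(UH, HG) = 90.00° ✓; |HG| = 19.50 ✓; ∠(HG, GN) = 90.00° ✓; |GN| = 25.70 ✓; ∠GNL = 126.5° ✓; |NL| = 35.70 ✗.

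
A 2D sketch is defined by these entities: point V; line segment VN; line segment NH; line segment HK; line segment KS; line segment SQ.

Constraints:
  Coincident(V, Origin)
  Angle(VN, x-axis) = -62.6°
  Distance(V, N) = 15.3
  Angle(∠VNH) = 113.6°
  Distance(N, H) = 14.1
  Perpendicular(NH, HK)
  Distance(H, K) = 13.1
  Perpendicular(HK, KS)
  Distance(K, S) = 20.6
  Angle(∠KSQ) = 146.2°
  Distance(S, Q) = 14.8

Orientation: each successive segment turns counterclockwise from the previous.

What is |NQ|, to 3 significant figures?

19.4

V is at the origin; VN runs at -62.6° with length 15.3, so N = (7.04, -13.6). ∠VNH = 113.6° gives NH at 3.80° from the x-axis; with |NH| = 14.1, H = (21.1, -12.6). NH ⟂ HK, so HK runs at 93.8°; with |HK| = 13.1, K = (20.2, 0.422). HK ⟂ KS, so KS runs at -176°; with |KS| = 20.6, S = (-0.313, -0.943). ∠KSQ = 146.2° gives SQ at -142° from the x-axis; with |SQ| = 14.8, Q = (-12.0, -9.97). Then |NQ| = |Q − N| = 19.4.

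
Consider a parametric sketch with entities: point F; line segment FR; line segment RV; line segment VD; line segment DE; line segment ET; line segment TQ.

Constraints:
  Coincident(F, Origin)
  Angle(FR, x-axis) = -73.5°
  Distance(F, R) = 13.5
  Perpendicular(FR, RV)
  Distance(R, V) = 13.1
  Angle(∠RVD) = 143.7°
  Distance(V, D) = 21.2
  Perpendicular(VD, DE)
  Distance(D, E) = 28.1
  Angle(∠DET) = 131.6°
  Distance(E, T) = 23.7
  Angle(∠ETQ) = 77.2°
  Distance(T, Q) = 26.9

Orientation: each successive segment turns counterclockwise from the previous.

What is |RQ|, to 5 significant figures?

12.553

F is at the origin; FR runs at -73.5° with length 13.5, so R = (3.8342, -12.944). FR is perpendicular to RV, so RV runs at 16.500°; with |RV| = 13.1, V = (16.395, -9.2235). ∠RVD = 143.7° gives VD at 52.800° from the x-axis; with |VD| = 21.2, D = (29.212, 7.6630). The perpendicularity gives DE at right angles to VD, so DE runs at 142.80°; with |DE| = 28.1, E = (6.8298, 24.652). ∠DET = 131.6° gives ET at -168.80° from the x-axis; with |ET| = 23.7, T = (-16.419, 20.049). ∠ETQ = 77.2° gives TQ at -66.000° from the x-axis; with |TQ| = 26.9, Q = (-5.4777, -4.5255). Then |RQ| = |Q − R| = 12.553.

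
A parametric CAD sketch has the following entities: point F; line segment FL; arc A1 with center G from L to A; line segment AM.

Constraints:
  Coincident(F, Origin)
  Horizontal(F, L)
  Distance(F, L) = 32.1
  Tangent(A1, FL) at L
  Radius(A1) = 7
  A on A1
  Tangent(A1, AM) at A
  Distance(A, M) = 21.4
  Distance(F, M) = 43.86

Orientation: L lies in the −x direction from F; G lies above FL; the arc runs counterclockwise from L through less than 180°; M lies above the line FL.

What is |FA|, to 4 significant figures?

27.12

Checks: ∠(GL, LF) = 90.00° ✓; |GL| = 7.000 ✓; |GA| = 7.000 ✓; ∠(GA, AM) = 90.00° ✓; |AM| = 21.40 ✓; |FM| = 43.86 ✓.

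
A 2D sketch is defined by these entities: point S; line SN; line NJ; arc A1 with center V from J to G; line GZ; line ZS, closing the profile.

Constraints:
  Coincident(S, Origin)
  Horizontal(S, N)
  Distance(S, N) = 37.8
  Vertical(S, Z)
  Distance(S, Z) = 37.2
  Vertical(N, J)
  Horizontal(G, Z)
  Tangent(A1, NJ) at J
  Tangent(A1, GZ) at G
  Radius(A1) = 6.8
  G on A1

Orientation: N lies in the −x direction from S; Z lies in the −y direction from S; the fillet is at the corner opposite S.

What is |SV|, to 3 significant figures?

43.4

S is at the origin; SN is horizontal with |SN| = 37.8 and N on the −x side, so N = (-37.8, 0.00). SZ is vertical with |SZ| = 37.2 and Z on the −y side, so Z = (0.00, -37.2). The virtual corner opposite S is at (-37.8, -37.2). Tangency of A1 to NJ means the radius VJ is perpendicular to NJ and A1 meets GZ tangentially, so VG is at right angles to GZ, with radius 6.8, so the center V sits 6.8 in from both sides at V = (-31.0, -30.4). Then |SV| = |V − S| = 43.4.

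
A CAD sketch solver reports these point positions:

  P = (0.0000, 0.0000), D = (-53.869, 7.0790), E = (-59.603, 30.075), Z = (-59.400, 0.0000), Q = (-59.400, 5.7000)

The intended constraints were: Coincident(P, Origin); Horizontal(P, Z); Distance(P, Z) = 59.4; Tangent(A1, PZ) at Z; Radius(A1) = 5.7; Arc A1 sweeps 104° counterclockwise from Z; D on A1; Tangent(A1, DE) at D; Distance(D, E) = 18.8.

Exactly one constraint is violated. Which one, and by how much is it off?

Distance(D, E) = 18.8 — off by 4.90.

P = (0.00, 0.00) ✓; P.y = 0.00, Z.y = 0.00 ✓; |PZ| = 59.40 ✓; ∠(QZ, ZP) = 90.00° ✓; |QZ| = 5.700 ✓; bearing(Q→D) − bearing(Q→Z) = 104.0° ✓; |QD| = 5.700 ✓; ∠(QD, DE) = 90.00° ✓; |DE| = 23.70 ✗.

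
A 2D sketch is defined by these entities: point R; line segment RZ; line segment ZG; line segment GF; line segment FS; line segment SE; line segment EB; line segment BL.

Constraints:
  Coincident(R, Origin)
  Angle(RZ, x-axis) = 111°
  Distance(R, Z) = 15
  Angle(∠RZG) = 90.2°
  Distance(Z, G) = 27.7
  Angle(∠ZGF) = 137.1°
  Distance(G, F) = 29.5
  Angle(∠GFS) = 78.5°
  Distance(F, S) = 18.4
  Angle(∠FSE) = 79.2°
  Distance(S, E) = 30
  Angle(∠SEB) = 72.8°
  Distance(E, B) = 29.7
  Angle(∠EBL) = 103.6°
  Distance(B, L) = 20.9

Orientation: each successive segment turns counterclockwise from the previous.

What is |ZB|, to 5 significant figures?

51.206

∠FSE = 79.2° gives SE at 86.000° from the x-axis; with |SE| = 30.0, E = (-24.459, 2.9476). ∠SEB = 72.8° gives EB at -166.80° from the x-axis; with |EB| = 29.7, B = (-53.374, -3.8344). Then |ZB| = |B − Z| = 51.206.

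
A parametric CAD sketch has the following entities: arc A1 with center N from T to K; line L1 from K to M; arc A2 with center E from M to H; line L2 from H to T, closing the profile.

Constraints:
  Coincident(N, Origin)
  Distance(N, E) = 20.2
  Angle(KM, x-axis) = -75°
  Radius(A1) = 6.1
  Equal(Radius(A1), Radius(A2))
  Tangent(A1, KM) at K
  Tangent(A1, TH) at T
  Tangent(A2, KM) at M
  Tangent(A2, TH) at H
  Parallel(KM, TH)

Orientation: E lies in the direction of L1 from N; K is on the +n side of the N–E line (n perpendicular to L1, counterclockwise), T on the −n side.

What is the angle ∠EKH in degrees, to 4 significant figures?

14.33°

Tangency of A1 to both parallel lines with radius 6.1 puts K and T at N ± 6.1·n: K = (5.892, 1.579), T = (-5.892, -1.579). Equal radii place M and H the same way about E: M = E + 6.1·n = (11.12, -17.93), H = E − 6.1·n = (-0.6640, -21.09). Then cos ∠EKH = KE·KH / (|KE||KH|), giving 14.33°.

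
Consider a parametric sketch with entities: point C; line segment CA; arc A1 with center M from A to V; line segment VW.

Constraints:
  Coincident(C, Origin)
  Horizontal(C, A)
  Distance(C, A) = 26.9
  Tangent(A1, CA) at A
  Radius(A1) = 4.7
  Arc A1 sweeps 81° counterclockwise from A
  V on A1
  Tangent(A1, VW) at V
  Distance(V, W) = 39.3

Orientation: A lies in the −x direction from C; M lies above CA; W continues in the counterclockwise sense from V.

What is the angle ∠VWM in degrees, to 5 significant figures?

6.8198°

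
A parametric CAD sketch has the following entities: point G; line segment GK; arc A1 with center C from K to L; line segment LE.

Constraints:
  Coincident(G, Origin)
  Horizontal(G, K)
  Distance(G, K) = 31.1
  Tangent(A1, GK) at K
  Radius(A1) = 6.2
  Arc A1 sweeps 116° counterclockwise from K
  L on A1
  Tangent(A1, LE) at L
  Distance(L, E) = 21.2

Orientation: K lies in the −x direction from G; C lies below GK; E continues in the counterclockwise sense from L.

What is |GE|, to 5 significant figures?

39.142

On A1, K sits at bearing 90° from C; a 116° counterclockwise sweep puts L at bearing 206°, so L = C + 6.2·(cos 206°, sin 206°) = (-36.673, -8.9179). Since A1 is tangent to LE there, CL ⟂ LE, so LE runs along (−sin 206°, cos 206°); with |LE| = 21.2, E = (-27.379, -27.972). Then |GE| = |E − G| = 39.142.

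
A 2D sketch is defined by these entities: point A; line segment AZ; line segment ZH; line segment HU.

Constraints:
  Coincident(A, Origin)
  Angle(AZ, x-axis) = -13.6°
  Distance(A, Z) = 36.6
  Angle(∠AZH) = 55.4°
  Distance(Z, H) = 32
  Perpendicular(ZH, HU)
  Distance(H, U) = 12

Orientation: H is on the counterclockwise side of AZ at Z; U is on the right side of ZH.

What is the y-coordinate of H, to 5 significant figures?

21.268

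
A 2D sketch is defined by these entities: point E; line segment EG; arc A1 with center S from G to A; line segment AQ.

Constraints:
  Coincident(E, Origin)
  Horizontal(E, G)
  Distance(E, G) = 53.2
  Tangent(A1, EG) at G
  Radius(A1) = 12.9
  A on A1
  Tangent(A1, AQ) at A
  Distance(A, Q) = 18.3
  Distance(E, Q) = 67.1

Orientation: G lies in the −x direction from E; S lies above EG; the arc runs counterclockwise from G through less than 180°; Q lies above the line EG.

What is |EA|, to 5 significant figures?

49.432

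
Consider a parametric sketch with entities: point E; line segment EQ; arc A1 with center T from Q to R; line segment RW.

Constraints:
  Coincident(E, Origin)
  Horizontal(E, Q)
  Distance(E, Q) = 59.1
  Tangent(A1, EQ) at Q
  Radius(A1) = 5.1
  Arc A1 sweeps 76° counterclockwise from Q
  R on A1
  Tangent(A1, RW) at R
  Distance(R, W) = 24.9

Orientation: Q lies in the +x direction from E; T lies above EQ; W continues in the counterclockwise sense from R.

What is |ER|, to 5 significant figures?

64.165

A1 meets EQ tangentially, so TQ is at right angles to EQ, so T = Q + (0, 5.1) = (59.100, 5.1000). On A1, Q sits at bearing -90° from T; a 76° counterclockwise sweep puts R at bearing -14°, so R = T + 5.1·(cos -14°, sin -14°) = (64.049, 3.8662). Then |ER| = |R − E| = 64.165.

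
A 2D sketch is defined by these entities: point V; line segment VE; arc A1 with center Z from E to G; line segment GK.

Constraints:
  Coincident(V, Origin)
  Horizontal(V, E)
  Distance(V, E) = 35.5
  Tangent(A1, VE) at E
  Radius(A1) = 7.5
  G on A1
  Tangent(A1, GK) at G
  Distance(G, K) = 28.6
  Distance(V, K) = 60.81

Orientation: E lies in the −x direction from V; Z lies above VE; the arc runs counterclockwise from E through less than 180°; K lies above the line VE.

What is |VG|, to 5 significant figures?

33.091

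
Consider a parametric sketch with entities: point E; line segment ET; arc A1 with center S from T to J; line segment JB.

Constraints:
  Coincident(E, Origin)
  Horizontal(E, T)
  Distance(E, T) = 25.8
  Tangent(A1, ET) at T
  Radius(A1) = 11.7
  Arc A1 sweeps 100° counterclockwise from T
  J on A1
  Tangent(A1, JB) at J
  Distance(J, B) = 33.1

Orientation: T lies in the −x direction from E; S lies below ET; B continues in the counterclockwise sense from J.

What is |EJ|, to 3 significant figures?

39.8

E is at the origin; E and T share the same y with |ET| = 25.8 and T on the −x side, so T = (-25.8, 0.00). A1 meets ET tangentially, so ST is at right angles to ET, so S = T + (0, -11.7) = (-25.8, -11.7). On A1, T sits at bearing 90° from S; a 100° counterclockwise sweep puts J at bearing 190°, so J = S + 11.7·(cos 190°, sin 190°) = (-37.3, -13.7). Then |EJ| = |J − E| = 39.8.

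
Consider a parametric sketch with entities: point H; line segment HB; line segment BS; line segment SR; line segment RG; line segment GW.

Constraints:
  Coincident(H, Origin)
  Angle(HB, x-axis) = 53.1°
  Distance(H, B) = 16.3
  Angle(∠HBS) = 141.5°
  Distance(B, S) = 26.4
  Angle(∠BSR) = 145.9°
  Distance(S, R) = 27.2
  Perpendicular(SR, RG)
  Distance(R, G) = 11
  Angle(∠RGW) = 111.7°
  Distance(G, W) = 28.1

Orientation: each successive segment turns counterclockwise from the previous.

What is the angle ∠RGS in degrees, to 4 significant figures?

67.98°

∠BSR = 145.9° gives SR at 125.7° from the x-axis; with |SR| = 27.2, R = (-6.823, 61.51). The perpendicularity gives RG at right angles to SR, so RG runs at -144.3°; with |RG| = 11.0, G = (-15.76, 55.09). Then cos ∠RGS = GR·GS / (|GR||GS|), giving 67.98°.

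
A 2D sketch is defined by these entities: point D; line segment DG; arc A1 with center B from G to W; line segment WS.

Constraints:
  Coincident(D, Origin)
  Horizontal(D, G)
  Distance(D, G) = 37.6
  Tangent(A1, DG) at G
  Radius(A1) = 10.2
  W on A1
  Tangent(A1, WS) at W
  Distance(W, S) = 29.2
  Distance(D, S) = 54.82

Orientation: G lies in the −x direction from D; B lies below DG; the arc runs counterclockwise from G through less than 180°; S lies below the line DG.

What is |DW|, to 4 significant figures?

49.11

Checks: |BW| = 10.20 ✓; ∠(BW, WS) = 90.00° ✓; |WS| = 29.20 ✓; |DS| = 54.82 ✓.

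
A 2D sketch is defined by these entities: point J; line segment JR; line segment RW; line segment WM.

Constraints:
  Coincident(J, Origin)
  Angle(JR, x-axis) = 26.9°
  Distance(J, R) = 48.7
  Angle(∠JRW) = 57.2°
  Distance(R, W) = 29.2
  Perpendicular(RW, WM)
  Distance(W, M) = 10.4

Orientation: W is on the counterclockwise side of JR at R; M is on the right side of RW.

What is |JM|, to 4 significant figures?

51.41

J is at the origin; JR runs at 26.9° with length 48.7, so R = 48.7·(cos 26.9°, sin 26.9°) = (43.43, 22.03). ∠JRW = 57.2°, so RW runs at 26.9° + (180° − 57.2°) = 149.7° from the x-axis; with |RW| = 29.2, W = R + 29.2·(cos 149.7°, sin 149.7°) = (18.22, 36.77). RW ⟂ WM; with |WM| = 10.4 on the right of RW, M = W + 10.4·(0.5045, 0.8634) = (23.47, 45.75). Then |JM| = |M − J| = 51.41.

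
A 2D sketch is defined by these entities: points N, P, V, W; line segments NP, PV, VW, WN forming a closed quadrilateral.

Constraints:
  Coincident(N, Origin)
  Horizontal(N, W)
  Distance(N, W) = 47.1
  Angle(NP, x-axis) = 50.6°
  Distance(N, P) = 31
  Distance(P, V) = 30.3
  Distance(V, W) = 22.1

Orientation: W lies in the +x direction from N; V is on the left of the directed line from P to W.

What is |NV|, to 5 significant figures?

54.510

N is at the origin; NW is horizontal with |NW| = 47.1 and W in +x, so W = (47.1, 0). NP runs at 50.6° with |NP| = 31.0, so P = (19.677, 23.955). V is determined by |PV| = 30.3 and |VW| = 22.1 together: it lies at the intersection of circle(P, 30.3) and circle(W, 22.1). With |PW| = 36.412, the foot of the radical line on PW is 24.106 from P and the perpendicular offset is √(30.3² − 24.106²) = 18.357. Taking the left-of-PW solution: V = (49.908, 21.921).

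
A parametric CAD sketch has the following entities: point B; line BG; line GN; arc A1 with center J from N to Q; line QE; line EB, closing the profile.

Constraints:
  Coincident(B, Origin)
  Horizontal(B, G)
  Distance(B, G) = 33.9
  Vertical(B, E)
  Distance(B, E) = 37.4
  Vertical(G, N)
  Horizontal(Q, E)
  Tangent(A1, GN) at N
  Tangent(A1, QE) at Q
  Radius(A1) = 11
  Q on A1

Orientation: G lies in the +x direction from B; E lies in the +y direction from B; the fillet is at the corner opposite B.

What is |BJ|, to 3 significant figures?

34.9

BE is vertical with |BE| = 37.4 and E on the +y side, so E = (0.00, 37.4). The virtual corner opposite B is at (33.9, 37.4). The tangent condition forces JN to be normal to GN and A1 meets QE tangentially, so JQ is at right angles to QE, with radius 11.0, so the center J sits 11.0 in from both sides at J = (22.9, 26.4). Then |BJ| = |J − B| = 34.9.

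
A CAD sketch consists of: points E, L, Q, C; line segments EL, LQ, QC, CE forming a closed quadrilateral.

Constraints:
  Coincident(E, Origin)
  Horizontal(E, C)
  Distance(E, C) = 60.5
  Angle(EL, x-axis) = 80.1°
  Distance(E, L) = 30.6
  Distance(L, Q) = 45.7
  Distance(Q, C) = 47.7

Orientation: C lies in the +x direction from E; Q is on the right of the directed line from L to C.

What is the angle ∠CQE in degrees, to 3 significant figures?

118°

E is at the origin; E and C share the same y with |EC| = 60.5 and C in +x, so C = (60.5, 0). EL runs at 80.1° with |EL| = 30.6, so L = (5.26, 30.1). Q is determined by |LQ| = 45.7 and |QC| = 47.7 together: it lies at the intersection of circle(L, 45.7) and circle(C, 47.7). With |LC| = 62.9, the foot of the radical line on LC is 30.0 from L and the perpendicular offset is √(45.7² − 30.0²) = 34.5. Taking the right-of-LC solution: Q = (15.1, -14.5).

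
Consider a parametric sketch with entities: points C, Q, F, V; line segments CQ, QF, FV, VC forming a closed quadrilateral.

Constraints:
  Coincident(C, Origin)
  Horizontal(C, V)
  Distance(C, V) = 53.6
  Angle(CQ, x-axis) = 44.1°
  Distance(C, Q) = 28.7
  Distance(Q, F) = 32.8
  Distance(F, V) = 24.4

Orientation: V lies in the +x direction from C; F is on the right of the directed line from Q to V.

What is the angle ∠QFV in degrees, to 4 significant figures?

83.40°

Checks: |QF| = 32.80 ✓; |FV| = 24.40 ✓.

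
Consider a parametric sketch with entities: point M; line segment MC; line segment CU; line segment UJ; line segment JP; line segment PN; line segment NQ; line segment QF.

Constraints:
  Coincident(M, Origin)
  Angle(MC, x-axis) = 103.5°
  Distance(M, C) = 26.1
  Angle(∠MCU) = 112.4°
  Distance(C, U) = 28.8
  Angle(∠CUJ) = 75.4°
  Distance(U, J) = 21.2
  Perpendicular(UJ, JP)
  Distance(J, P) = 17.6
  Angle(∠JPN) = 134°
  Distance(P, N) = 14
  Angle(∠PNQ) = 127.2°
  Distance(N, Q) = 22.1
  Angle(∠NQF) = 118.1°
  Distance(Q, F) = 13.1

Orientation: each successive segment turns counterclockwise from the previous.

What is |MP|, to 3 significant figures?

18.2

∠CUJ = 75.4° gives UJ at -84.3° from the x-axis; with |UJ| = 21.2, J = (-32.4, 8.74). UJ is perpendicular to JP, so JP runs at 5.70°; with |JP| = 17.6, P = (-14.9, 10.5). Then |MP| = |P − M| = 18.2.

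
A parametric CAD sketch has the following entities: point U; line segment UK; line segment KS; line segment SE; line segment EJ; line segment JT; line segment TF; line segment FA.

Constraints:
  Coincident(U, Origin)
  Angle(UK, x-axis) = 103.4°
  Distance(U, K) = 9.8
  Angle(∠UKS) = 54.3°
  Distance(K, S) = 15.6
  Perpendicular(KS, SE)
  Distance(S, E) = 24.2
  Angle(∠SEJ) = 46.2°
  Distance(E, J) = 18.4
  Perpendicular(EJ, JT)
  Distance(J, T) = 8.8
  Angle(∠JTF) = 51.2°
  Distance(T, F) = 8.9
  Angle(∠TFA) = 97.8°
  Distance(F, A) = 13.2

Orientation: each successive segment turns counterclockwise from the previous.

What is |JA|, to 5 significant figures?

8.0926

∠JTF = 51.2° gives TF at -48.300° from the x-axis; with |TF| = 8.9, F = (2.0075, -6.8167). ∠TFA = 97.8° gives FA at 33.900° from the x-axis; with |FA| = 13.2, A = (12.964, 0.54554). Then |JA| = |A − J| = 8.0926.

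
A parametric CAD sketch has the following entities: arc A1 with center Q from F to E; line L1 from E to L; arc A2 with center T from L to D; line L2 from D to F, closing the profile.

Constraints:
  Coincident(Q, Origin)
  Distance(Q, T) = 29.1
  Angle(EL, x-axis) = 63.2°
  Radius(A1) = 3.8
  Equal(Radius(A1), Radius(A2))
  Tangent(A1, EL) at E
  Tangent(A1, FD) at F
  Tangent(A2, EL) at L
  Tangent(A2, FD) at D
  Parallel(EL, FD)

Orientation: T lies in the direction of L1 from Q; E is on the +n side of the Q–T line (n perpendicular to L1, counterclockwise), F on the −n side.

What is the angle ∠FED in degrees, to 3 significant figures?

75.4°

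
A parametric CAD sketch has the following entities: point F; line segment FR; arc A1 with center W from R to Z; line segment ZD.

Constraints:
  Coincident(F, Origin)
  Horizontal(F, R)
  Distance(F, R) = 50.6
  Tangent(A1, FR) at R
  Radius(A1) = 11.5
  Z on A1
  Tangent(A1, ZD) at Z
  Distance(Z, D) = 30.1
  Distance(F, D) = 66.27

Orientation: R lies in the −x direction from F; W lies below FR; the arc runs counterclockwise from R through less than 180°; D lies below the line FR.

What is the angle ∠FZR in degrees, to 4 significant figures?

41.63°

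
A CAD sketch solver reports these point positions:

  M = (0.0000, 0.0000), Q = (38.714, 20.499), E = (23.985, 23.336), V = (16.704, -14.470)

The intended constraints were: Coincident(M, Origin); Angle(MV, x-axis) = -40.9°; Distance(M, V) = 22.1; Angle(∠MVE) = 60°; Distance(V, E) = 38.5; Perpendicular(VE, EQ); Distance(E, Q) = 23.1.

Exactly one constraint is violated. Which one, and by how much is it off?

Distance(E, Q) = 23.1 — off by 8.10.

M = (0.00, 0.00) ✓; MV at -40.90° ✓; |MV| = 22.10 ✓; ∠MVE = 60.00° ✓; |VE| = 38.50 ✓; ∠(VE, EQ) = 90.00° ✓; |EQ| = 15.00 ✗.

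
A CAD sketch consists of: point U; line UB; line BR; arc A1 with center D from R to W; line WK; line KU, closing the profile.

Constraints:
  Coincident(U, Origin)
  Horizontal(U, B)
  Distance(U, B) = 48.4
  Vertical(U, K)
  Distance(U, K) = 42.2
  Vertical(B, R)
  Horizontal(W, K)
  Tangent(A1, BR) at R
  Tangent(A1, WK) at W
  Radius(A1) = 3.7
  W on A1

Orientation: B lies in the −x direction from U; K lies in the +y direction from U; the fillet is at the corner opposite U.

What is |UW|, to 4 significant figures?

61.47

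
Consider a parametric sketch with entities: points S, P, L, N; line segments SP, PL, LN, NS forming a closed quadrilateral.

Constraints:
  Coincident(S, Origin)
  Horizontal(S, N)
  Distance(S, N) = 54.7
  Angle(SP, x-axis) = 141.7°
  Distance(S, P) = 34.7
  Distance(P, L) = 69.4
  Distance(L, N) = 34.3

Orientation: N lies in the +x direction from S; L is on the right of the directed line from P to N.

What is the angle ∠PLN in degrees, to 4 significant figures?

104.4°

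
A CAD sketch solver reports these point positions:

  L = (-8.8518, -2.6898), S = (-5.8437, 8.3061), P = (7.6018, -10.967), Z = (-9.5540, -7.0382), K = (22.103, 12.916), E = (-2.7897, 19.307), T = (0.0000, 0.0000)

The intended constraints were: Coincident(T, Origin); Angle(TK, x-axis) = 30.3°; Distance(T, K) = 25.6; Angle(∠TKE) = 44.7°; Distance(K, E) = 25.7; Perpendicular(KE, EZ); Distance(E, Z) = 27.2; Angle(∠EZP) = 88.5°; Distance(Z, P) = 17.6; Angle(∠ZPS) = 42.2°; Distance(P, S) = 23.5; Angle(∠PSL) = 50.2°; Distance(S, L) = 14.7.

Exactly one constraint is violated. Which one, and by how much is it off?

Distance(S, L) = 14.7 — off by 3.30.

T = (0.00, 0.00) ✓; TK at 30.30° ✓; |TK| = 25.60 ✓; ∠TKE = 44.70° ✓; |KE| = 25.70 ✓; ∠(KE, EZ) = 90.00° ✓; |EZ| = 27.20 ✓; ∠EZP = 88.50° ✓; |ZP| = 17.60 ✓; ∠ZPS = 42.20° ✓; |PS| = 23.50 ✓; ∠PSL = 50.20° ✓; |SL| = 11.40 ✗.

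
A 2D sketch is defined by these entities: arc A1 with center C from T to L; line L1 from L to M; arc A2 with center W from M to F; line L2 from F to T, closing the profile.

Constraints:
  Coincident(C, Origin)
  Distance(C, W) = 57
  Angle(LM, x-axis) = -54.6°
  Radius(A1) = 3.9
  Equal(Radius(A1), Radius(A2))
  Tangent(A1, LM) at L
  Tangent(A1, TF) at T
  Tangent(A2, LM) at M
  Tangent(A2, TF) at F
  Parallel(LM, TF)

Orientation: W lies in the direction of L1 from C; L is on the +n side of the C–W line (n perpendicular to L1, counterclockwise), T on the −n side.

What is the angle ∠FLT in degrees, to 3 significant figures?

82.2°

Tangency of A1 to both parallel lines with radius 3.9 puts L and T at C ± 3.9·n: L = (3.18, 2.26), T = (-3.18, -2.26). Equal radii place M and F the same way about W: M = W + 3.9·n = (36.2, -44.2), F = W − 3.9·n = (29.8, -48.7). Then cos ∠FLT = LF·LT / (|LF||LT|), giving 82.2°.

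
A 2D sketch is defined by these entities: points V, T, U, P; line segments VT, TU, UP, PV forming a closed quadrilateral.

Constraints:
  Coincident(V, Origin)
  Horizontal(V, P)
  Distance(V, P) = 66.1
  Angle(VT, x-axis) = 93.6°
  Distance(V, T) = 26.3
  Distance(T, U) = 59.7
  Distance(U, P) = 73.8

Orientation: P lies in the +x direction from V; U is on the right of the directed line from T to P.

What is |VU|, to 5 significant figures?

33.421

V is at the origin; V and P share the same y with |VP| = 66.1 and P in +x, so P = (66.1, 0). VT runs at 93.6° with |VT| = 26.3, so T = (-1.6514, 26.248). U is determined by |TU| = 59.7 and |UP| = 73.8 together: it lies at the intersection of circle(T, 59.7) and circle(P, 73.8). With |TP| = 72.658, the foot of the radical line on TP is 23.376 from T and the perpendicular offset is √(59.7² − 23.376²) = 54.933. Taking the right-of-TP solution: U = (0.30072, -33.420).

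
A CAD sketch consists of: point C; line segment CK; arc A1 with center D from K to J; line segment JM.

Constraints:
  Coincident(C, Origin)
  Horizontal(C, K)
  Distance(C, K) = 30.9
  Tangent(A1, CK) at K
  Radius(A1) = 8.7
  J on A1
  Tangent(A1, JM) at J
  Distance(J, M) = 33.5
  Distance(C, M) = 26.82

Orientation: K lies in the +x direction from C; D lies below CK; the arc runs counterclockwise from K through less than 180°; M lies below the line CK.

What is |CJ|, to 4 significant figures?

24.78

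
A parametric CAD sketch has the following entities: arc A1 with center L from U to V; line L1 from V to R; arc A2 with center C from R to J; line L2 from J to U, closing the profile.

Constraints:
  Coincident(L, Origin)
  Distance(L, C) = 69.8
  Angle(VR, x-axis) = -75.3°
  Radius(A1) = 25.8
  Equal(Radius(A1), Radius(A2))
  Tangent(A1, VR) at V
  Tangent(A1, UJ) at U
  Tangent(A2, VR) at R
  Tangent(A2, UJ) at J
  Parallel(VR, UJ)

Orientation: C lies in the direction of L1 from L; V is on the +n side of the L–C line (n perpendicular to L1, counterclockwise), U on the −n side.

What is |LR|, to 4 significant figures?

74.42

The slot axis is L1's direction at -75.3°, so u = (cos -75.3°, sin -75.3°) = (0.2538, -0.9673) and n = (−sin -75.3°, cos -75.3°) = (0.9673, 0.2538). L is at the origin and C lies 69.8 along u from L, so C = 69.8·u = (17.71, -67.52). Tangency of A1 to both parallel lines with radius 25.8 puts V and U at L ± 25.8·n: V = (24.96, 6.547), U = (-24.96, -6.547). Equal radii place R and J the same way about C: R = C + 25.8·n = (42.67, -60.97), J = C − 25.8·n = (-7.243, -74.06). Then |LR| = |R − L| = 74.42.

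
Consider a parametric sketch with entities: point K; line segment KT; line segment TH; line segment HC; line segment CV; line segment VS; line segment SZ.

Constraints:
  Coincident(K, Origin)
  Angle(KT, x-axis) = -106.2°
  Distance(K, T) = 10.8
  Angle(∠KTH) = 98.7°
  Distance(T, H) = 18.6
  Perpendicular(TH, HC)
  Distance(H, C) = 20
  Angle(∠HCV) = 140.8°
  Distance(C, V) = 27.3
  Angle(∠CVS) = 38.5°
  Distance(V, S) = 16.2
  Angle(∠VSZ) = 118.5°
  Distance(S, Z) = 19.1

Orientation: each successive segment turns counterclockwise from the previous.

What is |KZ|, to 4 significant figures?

20.78

∠CVS = 38.5° gives VS at -114.2° from the x-axis; with |VS| = 16.2, S = (8.895, 11.62). ∠VSZ = 118.5° gives SZ at -52.70° from the x-axis; with |SZ| = 19.1, Z = (20.47, -3.577). Then |KZ| = |Z − K| = 20.78.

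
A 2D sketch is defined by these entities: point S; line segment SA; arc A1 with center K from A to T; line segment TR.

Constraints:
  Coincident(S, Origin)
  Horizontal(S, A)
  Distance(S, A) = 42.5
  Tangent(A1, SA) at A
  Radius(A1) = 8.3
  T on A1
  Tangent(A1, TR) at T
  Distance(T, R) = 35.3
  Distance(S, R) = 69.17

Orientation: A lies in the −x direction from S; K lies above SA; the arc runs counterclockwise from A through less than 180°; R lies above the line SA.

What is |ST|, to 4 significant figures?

37.75

Checks: ∠(KA, AS) = 90.00° ✓; |KA| = 8.300 ✓; |KT| = 8.300 ✓; ∠(KT, TR) = 90.00° ✓; |TR| = 35.30 ✓; |SR| = 69.17 ✓.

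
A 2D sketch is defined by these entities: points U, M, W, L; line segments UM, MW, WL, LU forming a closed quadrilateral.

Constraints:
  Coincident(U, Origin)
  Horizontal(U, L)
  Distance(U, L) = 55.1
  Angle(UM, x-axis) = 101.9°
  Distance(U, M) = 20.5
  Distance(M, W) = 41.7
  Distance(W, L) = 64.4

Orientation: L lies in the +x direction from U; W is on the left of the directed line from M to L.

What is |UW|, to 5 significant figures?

57.583

Checks: |MW| = 41.70 ✓; |WL| = 64.40 ✓.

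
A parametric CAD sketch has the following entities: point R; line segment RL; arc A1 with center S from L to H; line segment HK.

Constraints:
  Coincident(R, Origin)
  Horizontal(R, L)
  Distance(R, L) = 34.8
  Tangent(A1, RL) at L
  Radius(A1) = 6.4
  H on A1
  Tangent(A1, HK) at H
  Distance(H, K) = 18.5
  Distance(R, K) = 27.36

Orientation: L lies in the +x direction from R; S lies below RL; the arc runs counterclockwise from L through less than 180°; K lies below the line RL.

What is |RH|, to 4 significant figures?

29.48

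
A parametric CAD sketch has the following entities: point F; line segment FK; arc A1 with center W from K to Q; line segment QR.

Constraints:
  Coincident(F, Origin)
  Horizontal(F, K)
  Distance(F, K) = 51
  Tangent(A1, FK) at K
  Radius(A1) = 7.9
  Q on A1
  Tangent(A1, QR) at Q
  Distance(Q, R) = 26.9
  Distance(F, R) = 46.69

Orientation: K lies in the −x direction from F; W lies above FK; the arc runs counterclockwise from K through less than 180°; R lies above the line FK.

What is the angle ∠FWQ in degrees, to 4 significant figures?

9.654°

Checks: |WK| = 7.900 ✓; |WQ| = 7.900 ✓; ∠(WQ, QR) = 90.00° ✓; |QR| = 26.90 ✓; |FR| = 46.69 ✓.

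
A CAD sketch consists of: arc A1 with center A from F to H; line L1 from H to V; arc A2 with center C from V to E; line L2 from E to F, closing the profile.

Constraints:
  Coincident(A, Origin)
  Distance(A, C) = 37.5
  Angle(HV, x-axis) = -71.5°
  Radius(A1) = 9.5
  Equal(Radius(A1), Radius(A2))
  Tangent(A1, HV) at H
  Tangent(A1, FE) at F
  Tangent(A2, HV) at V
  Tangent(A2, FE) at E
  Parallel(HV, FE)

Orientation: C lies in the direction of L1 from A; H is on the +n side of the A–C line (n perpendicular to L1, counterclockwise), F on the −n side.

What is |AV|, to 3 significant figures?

38.7

The slot axis is L1's direction at -71.5°, so u = (cos -71.5°, sin -71.5°) = (0.317, -0.948) and n = (−sin -71.5°, cos -71.5°) = (0.948, 0.317). A is at the origin and C lies 37.5 along u from A, so C = 37.5·u = (11.9, -35.6). Tangency of A1 to both parallel lines with radius 9.5 puts H and F at A ± 9.5·n: H = (9.01, 3.01), F = (-9.01, -3.01). Equal radii place V and E the same way about C: V = C + 9.5·n = (20.9, -32.5), E = C − 9.5·n = (2.89, -38.6). Then |AV| = |V − A| = 38.7.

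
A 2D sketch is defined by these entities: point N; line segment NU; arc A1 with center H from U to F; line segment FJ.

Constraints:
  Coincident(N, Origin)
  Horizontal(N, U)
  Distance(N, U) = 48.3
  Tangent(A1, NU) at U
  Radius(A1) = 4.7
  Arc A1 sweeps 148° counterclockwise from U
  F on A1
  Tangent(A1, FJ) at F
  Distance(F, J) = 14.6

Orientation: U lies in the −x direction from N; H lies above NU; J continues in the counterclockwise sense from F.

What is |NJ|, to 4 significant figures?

60.46

N is at the origin; NU is horizontal with |NU| = 48.3 and U on the −x side, so U = (-48.30, 0.000). Tangency of A1 to NU means the radius HU is perpendicular to NU, so H = U + (0, 4.7) = (-48.30, 4.700). On A1, U sits at bearing -90° from H; a 148° counterclockwise sweep puts F at bearing 58°, so F = H + 4.7·(cos 58°, sin 58°) = (-45.81, 8.686). The tangent condition forces HF to be normal to FJ, so FJ runs along (−sin 58°, cos 58°); with |FJ| = 14.6, J = (-58.19, 16.42). Then |NJ| = |J − N| = 60.46.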